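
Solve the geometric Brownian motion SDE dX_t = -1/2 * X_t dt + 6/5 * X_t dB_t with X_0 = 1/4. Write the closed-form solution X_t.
X_t = 1/4 * exp((-61/50) * t + (6/5) * B_t)

For GBM dX = mu X dt + sigma X dB with X_0 = x_0, apply Itô to Y = log X: dY = (mu - sigma^2/2) dt + sigma dB, so Y_t = log(x_0) + (mu - sigma^2/2) t + sigma B_t and hence X_t = x_0 * exp((mu - sigma^2/2) t + sigma B_t).
With mu = -1/2, sigma = 6/5, x_0 = 1/4, this gives:
  X_t = 1/4 * exp((-61/50) * t + (6/5) * B_t).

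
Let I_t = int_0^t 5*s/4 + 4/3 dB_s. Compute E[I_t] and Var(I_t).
E[I_t] = 0; Var(I_t) = t*(75*t^2 + 240*t + 256)/144

The Itô integral of a deterministic integrand f(s) has mean 0 because each increment f(s) * (B_{s+ds} - B_s) has mean 0. By the Itô isometry:
  Var( int_0^t f(s) dB_s ) = E[ (int_0^t f(s) dB_s)^2 ] = int_0^t f(s)^2 ds.
Here f(s) = 5*s/4 + 4/3, so f(s)^2 = (15*s + 16)^2/144. Integrate:
  int_0^t ((15*s + 16)^2/144) ds = t*(75*t^2 + 240*t + 256)/144.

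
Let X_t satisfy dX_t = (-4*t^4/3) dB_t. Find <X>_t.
<X>_t = 16*t^9/81

For an Itô process dX_t = a(t) dt + b(t) dB_t, the quadratic variation is <X>_t = int_0^t b(s)^2 ds (the drift term does not contribute). Here b(s) = -4*s^4/3, so
  b(s)^2 = 16*s^8/9.
Integrating from 0 to t:
  <X>_t = int_0^t (16*s^8/9) ds = 16*t^9/81.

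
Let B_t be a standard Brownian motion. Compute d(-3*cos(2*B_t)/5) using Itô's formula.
d(-3*cos(2*B_t)/5) = (6*cos(2*B_t)/5) dt + (6*sin(2*B_t)/5) dB_t

Itô's formula for f(B_t) gives d f(B_t) = f'(B_t) dB_t + (1/2) f''(B_t) dt. Compute derivatives of f(x) = -3*cos(2*x)/5:
  f'(x)  = 6*sin(2*x)/5
  f''(x) = 12*cos(2*x)/5
Substitute x = B_t and multiply the f'' term by 1/2:
  drift     = (1/2) * (12*cos(2*x)/5) evaluated at B_t = 6*cos(2*B_t)/5
  diffusion = (6*sin(2*x)/5) evaluated at B_t = 6*sin(2*B_t)/5
Therefore d(-3*cos(2*B_t)/5) = (6*cos(2*B_t)/5) dt + (6*sin(2*B_t)/5) dB_t.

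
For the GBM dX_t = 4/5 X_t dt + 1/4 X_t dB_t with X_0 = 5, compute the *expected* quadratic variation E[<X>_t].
E[<X>_t] = 125*exp(133*t/80)/133 - 125/133

<X>_t = int_0^t ((1/4) * X_s)^2 ds. Taking expectation inside the integral: E[<X>_t] = (1/4)^2 * int_0^t E[X_s^2] ds. For GBM, E[X_s^2] = x_0^2 * exp((2 mu + sigma^2) s). Integrating:
  E[<X>_t] = (1/4)^2 * 5^2 * (exp((2*(4/5) + (1/4)^2) t) - 1) / (2*(4/5) + (1/4)^2)
           = (1/4)^2 * 5^2 * (exp((133/80) t) - 1) / (133/80) = 125*exp(133*t/80)/133 - 125/133.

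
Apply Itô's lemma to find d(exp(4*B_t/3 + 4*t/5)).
d(exp(4*B_t/3 + 4*t/5)) = (76*exp(4*B_t/3 + 4*t/5)/45) dt + (4*exp(4*B_t/3 + 4*t/5)/3) dB_t

Itô's formula for f(t, x): d f(t, B_t) = (f_t + (1/2) f_xx) dt + f_x dB_t. Compute partials of f(t, x) = exp(4*t/5 + 4*x/3):
  f_t(t,x)  = 4*exp(4*t/5 + 4*x/3)/5
  f_x(t,x)  = 4*exp(4*t/5 + 4*x/3)/3
  f_xx(t,x) = 16*exp(4*t/5 + 4*x/3)/9
Assemble drift = f_t + (1/2) f_xx = 76*exp(4*t/5 + 4*x/3)/45 and diffusion = f_x = 4*exp(4*t/5 + 4*x/3)/3. Substituting x = B_t:
  d(exp(4*B_t/3 + 4*t/5)) = (76*exp(4*B_t/3 + 4*t/5)/45) dt + (4*exp(4*B_t/3 + 4*t/5)/3) dB_t.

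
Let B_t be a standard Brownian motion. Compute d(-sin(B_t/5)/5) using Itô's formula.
d(-sin(B_t/5)/5) = (sin(B_t/5)/250) dt + (-cos(B_t/5)/25) dB_t

Itô's formula for f(B_t) gives d f(B_t) = f'(B_t) dB_t + (1/2) f''(B_t) dt. Compute derivatives of f(x) = -sin(x/5)/5:
  f'(x)  = -cos(x/5)/25
  f''(x) = sin(x/5)/125
Substitute x = B_t and multiply the f'' term by 1/2:
  drift     = (1/2) * (sin(x/5)/125) evaluated at B_t = sin(B_t/5)/250
  diffusion = (-cos(x/5)/25) evaluated at B_t = -cos(B_t/5)/25
Therefore d(-sin(B_t/5)/5) = (sin(B_t/5)/250) dt + (-cos(B_t/5)/25) dB_t.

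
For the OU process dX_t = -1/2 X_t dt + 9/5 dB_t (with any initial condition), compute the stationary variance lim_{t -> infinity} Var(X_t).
lim Var(X_t) = 81/25

The OU SDE dX = -theta X dt + sigma dB admits the integrating factor exp(theta t): d(exp(theta t) X_t) = sigma exp(theta t) dB_t. Integrating from 0 to t gives X_t = x_0 * exp(-theta t) + sigma * int_0^t exp(-theta (t-s)) dB_s for any initial x_0. The Itô integral has variance (by the Itô isometry) sigma^2 * int_0^t exp(-2 theta (t - s)) ds = sigma^2 * (1 - exp(-2 theta t)) / (2 theta), independent of x_0.
With theta = 1/2, sigma = 9/5:
  Var(X_t) = (9/5)^2 * (1 - exp(-2*1/2 t)) / (2 * 1/2) = 81/25 - 81*exp(-t)/25.
As t -> infinity, exp(-2*1/2 t) -> 0, so the stationary variance is sigma^2 / (2 theta) = 81/25.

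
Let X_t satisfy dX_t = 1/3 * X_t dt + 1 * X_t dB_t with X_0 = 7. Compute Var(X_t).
Var(X_t) = 49*(exp(t) - 1)*exp(2*t/3)

For GBM dX = mu X dt + sigma X dB with X_0 = x_0, apply Itô to Y = log X: dY = (mu - sigma^2/2) dt + sigma dB, so Y_t = log(x_0) + (mu - sigma^2/2) t + sigma B_t and hence X_t = x_0 * exp((mu - sigma^2/2) t + sigma B_t).
With mu = 1/3, sigma = 1, x_0 = 7, this gives:
  X_t = 7 * exp((-1/6) * t + (1) * B_t).
Since sigma*B_t ~ Normal(0, sigma^2 t), E[exp(sigma*B_t)] = exp(sigma^2 t / 2); so E[X_t] = x_0 * exp((mu - sigma^2/2) t) * exp(sigma^2 t / 2) = x_0 * exp(mu t) = 7*exp(t/3).
Var(X_t) = E[X_t^2] - (E[X_t])^2 = x_0^2 * exp(2 mu t) * (exp(sigma^2 t) - 1) = 49*(exp(t) - 1)*exp(2*t/3).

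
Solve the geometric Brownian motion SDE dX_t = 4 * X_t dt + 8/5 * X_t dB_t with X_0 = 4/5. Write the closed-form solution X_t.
X_t = 4/5 * exp((68/25) * t + (8/5) * B_t)

For GBM dX = mu X dt + sigma X dB with X_0 = x_0, apply Itô to Y = log X: dY = (mu - sigma^2/2) dt + sigma dB, so Y_t = log(x_0) + (mu - sigma^2/2) t + sigma B_t and hence X_t = x_0 * exp((mu - sigma^2/2) t + sigma B_t).
With mu = 4, sigma = 8/5, x_0 = 4/5, this gives:
  X_t = 4/5 * exp((68/25) * t + (8/5) * B_t).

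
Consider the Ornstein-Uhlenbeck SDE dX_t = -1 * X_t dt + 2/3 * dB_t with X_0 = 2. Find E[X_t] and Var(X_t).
E[X_t] = 2*exp(-t); Var(X_t) = 2/9 - 2*exp(-2*t)/9

The OU SDE dX = -theta X dt + sigma dB admits the integrating factor exp(theta t): d(exp(theta t) X_t) = sigma exp(theta t) dB_t. Integrating from 0 to t:
  X_t = x_0 * exp(-theta t) + sigma * int_0^t exp(-theta (t-s)) dB_s.
The Itô integral has mean 0 and (by the Itô isometry) variance sigma^2 * int_0^t exp(-2 theta (t - s)) ds = sigma^2 * (1 - exp(-2 theta t)) / (2 theta).
With theta = 1, sigma = 2/3, x_0 = 2:
  E[X_t] = 2 * exp(-1 t) = 2*exp(-t)
  Var(X_t) = (2/3)^2 * (1 - exp(-2*1 t)) / (2 * 1) = 2/9 - 2*exp(-2*t)/9.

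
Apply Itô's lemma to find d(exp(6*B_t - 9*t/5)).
d(exp(6*B_t - 9*t/5)) = (81*exp(6*B_t - 9*t/5)/5) dt + (6*exp(6*B_t - 9*t/5)) dB_t

Itô's formula for f(t, x): d f(t, B_t) = (f_t + (1/2) f_xx) dt + f_x dB_t. Compute partials of f(t, x) = exp(-9*t/5 + 6*x):
  f_t(t,x)  = -9*exp(-9*t/5 + 6*x)/5
  f_x(t,x)  = 6*exp(-9*t/5 + 6*x)
  f_xx(t,x) = 36*exp(-9*t/5 + 6*x)
Assemble drift = f_t + (1/2) f_xx = 81*exp(-9*t/5 + 6*x)/5 and diffusion = f_x = 6*exp(-9*t/5 + 6*x). Substituting x = B_t:
  d(exp(6*B_t - 9*t/5)) = (81*exp(6*B_t - 9*t/5)/5) dt + (6*exp(6*B_t - 9*t/5)) dB_t.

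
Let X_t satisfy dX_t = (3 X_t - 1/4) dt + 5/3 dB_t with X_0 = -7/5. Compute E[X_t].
E[X_t] = 1/12 - 89*exp(3*t)/60

Taking expectations and using E[dB_t] = 0, the mean m(t) = E[X_t] satisfies the ODE m'(t) = a m(t) + b with m(0) = x_0. With a = 3, b = -1/4, x_0 = -7/5, the solution is
  m(t) = x_0 * exp(a t) + (b/a) * (exp(a t) - 1)
       = (-7/5) * exp(3 t) + ((-1/4)/3) * (exp(3 t) - 1)
       = 1/12 - 89*exp(3*t)/60.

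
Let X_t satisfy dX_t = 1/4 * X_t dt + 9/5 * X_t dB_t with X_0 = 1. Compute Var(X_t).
Var(X_t) = exp(187*t/50) - exp(t/2)

For GBM dX = mu X dt + sigma X dB with X_0 = x_0, apply Itô to Y = log X: dY = (mu - sigma^2/2) dt + sigma dB, so Y_t = log(x_0) + (mu - sigma^2/2) t + sigma B_t and hence X_t = x_0 * exp((mu - sigma^2/2) t + sigma B_t).
With mu = 1/4, sigma = 9/5, x_0 = 1, this gives:
  X_t = 1 * exp((-137/100) * t + (9/5) * B_t).
Since sigma*B_t ~ Normal(0, sigma^2 t), E[exp(sigma*B_t)] = exp(sigma^2 t / 2); so E[X_t] = x_0 * exp((mu - sigma^2/2) t) * exp(sigma^2 t / 2) = x_0 * exp(mu t) = exp(t/4).
Var(X_t) = E[X_t^2] - (E[X_t])^2 = x_0^2 * exp(2 mu t) * (exp(sigma^2 t) - 1) = exp(187*t/50) - exp(t/2).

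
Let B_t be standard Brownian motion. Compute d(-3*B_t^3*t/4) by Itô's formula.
d(-3*B_t^3*t/4) = (3*B_t*(-B_t^2 - 3*t)/4) dt + (-9*B_t^2*t/4) dB_t

Itô's formula for f(t, x): d f(t, B_t) = (f_t + (1/2) f_xx) dt + f_x dB_t. Compute partials of f(t, x) = -3*t*x^3/4:
  f_t(t,x)  = -3*x^3/4
  f_x(t,x)  = -9*t*x^2/4
  f_xx(t,x) = -9*t*x/2
Assemble drift = f_t + (1/2) f_xx = 3*x*(-3*t - x^2)/4 and diffusion = f_x = -9*t*x^2/4. Substituting x = B_t:
  d(-3*B_t^3*t/4) = (3*B_t*(-B_t^2 - 3*t)/4) dt + (-9*B_t^2*t/4) dB_t.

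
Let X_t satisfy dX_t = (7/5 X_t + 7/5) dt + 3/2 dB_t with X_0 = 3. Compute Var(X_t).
Var(X_t) = 45*exp(14*t/5)/56 - 45/56

The variance V(t) = Var(X_t) satisfies V'(t) = 2 a V(t) + c^2 with V(0) = 0 (drift coefficient is linear in X, diffusion is constant). With a = 7/5, c = 3/2, the solution is
  V(t) = (c^2 / (2 a)) * (exp(2 a t) - 1)
       = ((3/2)^2 / (2*(7/5))) * (exp((14/5) t) - 1)
       = 45*exp(14*t/5)/56 - 45/56.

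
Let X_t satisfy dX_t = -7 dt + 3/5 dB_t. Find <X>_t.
<X>_t = 9*t/25

For an Itô process dX_t = a(t) dt + b(t) dB_t, the quadratic variation is <X>_t = int_0^t b(s)^2 ds (the drift term does not contribute). Here b(s) = 3/5, so
  b(s)^2 = 9/25.
Integrating from 0 to t:
  <X>_t = int_0^t (9/25) ds = 9*t/25.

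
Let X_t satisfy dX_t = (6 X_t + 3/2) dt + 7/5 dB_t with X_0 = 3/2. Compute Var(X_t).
Var(X_t) = 49*exp(12*t)/300 - 49/300

The variance V(t) = Var(X_t) satisfies V'(t) = 2 a V(t) + c^2 with V(0) = 0 (drift coefficient is linear in X, diffusion is constant). With a = 6, c = 7/5, the solution is
  V(t) = (c^2 / (2 a)) * (exp(2 a t) - 1)
       = ((7/5)^2 / (2*6)) * (exp(12 t) - 1)
       = 49*exp(12*t)/300 - 49/300.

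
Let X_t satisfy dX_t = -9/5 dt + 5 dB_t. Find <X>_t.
<X>_t = 25*t

For an Itô process dX_t = a(t) dt + b(t) dB_t, the quadratic variation is <X>_t = int_0^t b(s)^2 ds (the drift term does not contribute). Here b(s) = 5, so
  b(s)^2 = 25.
Integrating from 0 to t:
  <X>_t = int_0^t (25) ds = 25*t.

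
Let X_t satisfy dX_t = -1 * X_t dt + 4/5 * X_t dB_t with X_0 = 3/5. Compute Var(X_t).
Var(X_t) = (9*exp(16*t/25) - 9)*exp(-2*t)/25

For GBM dX = mu X dt + sigma X dB with X_0 = x_0, apply Itô to Y = log X: dY = (mu - sigma^2/2) dt + sigma dB, so Y_t = log(x_0) + (mu - sigma^2/2) t + sigma B_t and hence X_t = x_0 * exp((mu - sigma^2/2) t + sigma B_t).
With mu = -1, sigma = 4/5, x_0 = 3/5, this gives:
  X_t = 3/5 * exp((-33/25) * t + (4/5) * B_t).
Since sigma*B_t ~ Normal(0, sigma^2 t), E[exp(sigma*B_t)] = exp(sigma^2 t / 2); so E[X_t] = x_0 * exp((mu - sigma^2/2) t) * exp(sigma^2 t / 2) = x_0 * exp(mu t) = 3*exp(-t)/5.
Var(X_t) = E[X_t^2] - (E[X_t])^2 = x_0^2 * exp(2 mu t) * (exp(sigma^2 t) - 1) = (9*exp(16*t/25) - 9)*exp(-2*t)/25.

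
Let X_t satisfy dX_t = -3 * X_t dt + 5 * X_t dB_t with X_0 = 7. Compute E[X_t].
E[X_t] = 7*exp(-3*t)

For GBM dX = mu X dt + sigma X dB with X_0 = x_0, apply Itô to Y = log X: dY = (mu - sigma^2/2) dt + sigma dB, so Y_t = log(x_0) + (mu - sigma^2/2) t + sigma B_t and hence X_t = x_0 * exp((mu - sigma^2/2) t + sigma B_t).
With mu = -3, sigma = 5, x_0 = 7, this gives:
  X_t = 7 * exp((-31/2) * t + (5) * B_t).
Since sigma*B_t ~ Normal(0, sigma^2 t), E[exp(sigma*B_t)] = exp(sigma^2 t / 2); so E[X_t] = x_0 * exp((mu - sigma^2/2) t) * exp(sigma^2 t / 2) = x_0 * exp(mu t) = 7*exp(-3*t).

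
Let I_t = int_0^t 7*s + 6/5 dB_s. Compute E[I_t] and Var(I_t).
E[I_t] = 0; Var(I_t) = t*(1225*t^2 + 630*t + 108)/75

The Itô integral of a deterministic integrand f(s) has mean 0 because each increment f(s) * (B_{s+ds} - B_s) has mean 0. By the Itô isometry:
  Var( int_0^t f(s) dB_s ) = E[ (int_0^t f(s) dB_s)^2 ] = int_0^t f(s)^2 ds.
Here f(s) = 7*s + 6/5, so f(s)^2 = (35*s + 6)^2/25. Integrate:
  int_0^t ((35*s + 6)^2/25) ds = t*(1225*t^2 + 630*t + 108)/75.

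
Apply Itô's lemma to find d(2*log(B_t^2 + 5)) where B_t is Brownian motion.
d(2*log(B_t^2 + 5)) = (2*(5 - B_t^2)/(B_t^2 + 5)^2) dt + (4*B_t/(B_t^2 + 5)) dB_t

Itô's formula for f(B_t) gives d f(B_t) = f'(B_t) dB_t + (1/2) f''(B_t) dt. Compute derivatives of f(x) = 2*log(x^2 + 5):
  f'(x)  = 4*x/(x^2 + 5)
  f''(x) = 4*(5 - x^2)/(x^2 + 5)^2
Substitute x = B_t and multiply the f'' term by 1/2:
  drift     = (1/2) * (4*(5 - x^2)/(x^2 + 5)^2) evaluated at B_t = 2*(5 - B_t^2)/(B_t^2 + 5)^2
  diffusion = (4*x/(x^2 + 5)) evaluated at B_t = 4*B_t/(B_t^2 + 5)
Therefore d(2*log(B_t^2 + 5)) = (2*(5 - B_t^2)/(B_t^2 + 5)^2) dt + (4*B_t/(B_t^2 + 5)) dB_t.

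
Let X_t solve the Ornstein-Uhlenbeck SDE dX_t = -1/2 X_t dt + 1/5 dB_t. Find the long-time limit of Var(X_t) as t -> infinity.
lim Var(X_t) = 1/25

The OU SDE dX = -theta X dt + sigma dB admits the integrating factor exp(theta t): d(exp(theta t) X_t) = sigma exp(theta t) dB_t. Integrating from 0 to t gives X_t = x_0 * exp(-theta t) + sigma * int_0^t exp(-theta (t-s)) dB_s for any initial x_0. The Itô integral has variance (by the Itô isometry) sigma^2 * int_0^t exp(-2 theta (t - s)) ds = sigma^2 * (1 - exp(-2 theta t)) / (2 theta), independent of x_0.
With theta = 1/2, sigma = 1/5:
  Var(X_t) = (1/5)^2 * (1 - exp(-2*1/2 t)) / (2 * 1/2) = (exp(t) - 1)*exp(-t)/25.
As t -> infinity, exp(-2*1/2 t) -> 0, so the stationary variance is sigma^2 / (2 theta) = 1/25.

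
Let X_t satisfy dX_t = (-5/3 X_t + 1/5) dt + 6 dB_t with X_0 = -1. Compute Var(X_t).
Var(X_t) = 54/5 - 54*exp(-10*t/3)/5

The variance V(t) = Var(X_t) satisfies V'(t) = 2 a V(t) + c^2 with V(0) = 0 (drift coefficient is linear in X, diffusion is constant). With a = -5/3, c = 6, the solution is
  V(t) = (c^2 / (2 a)) * (exp(2 a t) - 1)
       = (6^2 / (2*(-5/3))) * (exp((-10/3) t) - 1)
       = 54/5 - 54*exp(-10*t/3)/5.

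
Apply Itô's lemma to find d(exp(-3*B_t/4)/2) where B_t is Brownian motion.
d(exp(-3*B_t/4)/2) = (9*exp(-3*B_t/4)/64) dt + (-3*exp(-3*B_t/4)/8) dB_t

Itô's formula for f(B_t) gives d f(B_t) = f'(B_t) dB_t + (1/2) f''(B_t) dt. Compute derivatives of f(x) = exp(-3*x/4)/2:
  f'(x)  = -3*exp(-3*x/4)/8
  f''(x) = 9*exp(-3*x/4)/32
Substitute x = B_t and multiply the f'' term by 1/2:
  drift     = (1/2) * (9*exp(-3*x/4)/32) evaluated at B_t = 9*exp(-3*B_t/4)/64
  diffusion = (-3*exp(-3*x/4)/8) evaluated at B_t = -3*exp(-3*B_t/4)/8
Therefore d(exp(-3*B_t/4)/2) = (9*exp(-3*B_t/4)/64) dt + (-3*exp(-3*B_t/4)/8) dB_t.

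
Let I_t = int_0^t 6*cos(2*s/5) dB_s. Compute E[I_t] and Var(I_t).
E[I_t] = 0; Var(I_t) = 18*t + 45*sin(4*t/5)/2

The Itô integral of a deterministic integrand f(s) has mean 0 because each increment f(s) * (B_{s+ds} - B_s) has mean 0. By the Itô isometry:
  Var( int_0^t f(s) dB_s ) = E[ (int_0^t f(s) dB_s)^2 ] = int_0^t f(s)^2 ds.
Here f(s) = 6*cos(2*s/5), so f(s)^2 = 36*cos(2*s/5)^2. Integrate:
  int_0^t (36*cos(2*s/5)^2) ds = 18*t + 45*sin(4*t/5)/2.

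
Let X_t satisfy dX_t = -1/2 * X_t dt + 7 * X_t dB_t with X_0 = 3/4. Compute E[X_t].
E[X_t] = 3*exp(-t/2)/4

For GBM dX = mu X dt + sigma X dB with X_0 = x_0, apply Itô to Y = log X: dY = (mu - sigma^2/2) dt + sigma dB, so Y_t = log(x_0) + (mu - sigma^2/2) t + sigma B_t and hence X_t = x_0 * exp((mu - sigma^2/2) t + sigma B_t).
With mu = -1/2, sigma = 7, x_0 = 3/4, this gives:
  X_t = 3/4 * exp((-25) * t + (7) * B_t).
Since sigma*B_t ~ Normal(0, sigma^2 t), E[exp(sigma*B_t)] = exp(sigma^2 t / 2); so E[X_t] = x_0 * exp((mu - sigma^2/2) t) * exp(sigma^2 t / 2) = x_0 * exp(mu t) = 3*exp(-t/2)/4.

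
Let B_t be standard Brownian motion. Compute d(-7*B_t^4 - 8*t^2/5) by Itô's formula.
d(-7*B_t^4 - 8*t^2/5) = (-42*B_t^2 - 16*t/5) dt + (-28*B_t^3) dB_t

Itô's formula for f(t, x): d f(t, B_t) = (f_t + (1/2) f_xx) dt + f_x dB_t. Compute partials of f(t, x) = -8*t^2/5 - 7*x^4:
  f_t(t,x)  = -16*t/5
  f_x(t,x)  = -28*x^3
  f_xx(t,x) = -84*x^2
Assemble drift = f_t + (1/2) f_xx = -16*t/5 - 42*x^2 and diffusion = f_x = -28*x^3. Substituting x = B_t:
  d(-7*B_t^4 - 8*t^2/5) = (-42*B_t^2 - 16*t/5) dt + (-28*B_t^3) dB_t.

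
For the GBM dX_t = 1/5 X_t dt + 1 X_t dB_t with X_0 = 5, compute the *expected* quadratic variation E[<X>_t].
E[<X>_t] = 125*exp(7*t/5)/7 - 125/7

<X>_t = int_0^t (1 * X_s)^2 ds. Taking expectation inside the integral: E[<X>_t] = 1^2 * int_0^t E[X_s^2] ds. For GBM, E[X_s^2] = x_0^2 * exp((2 mu + sigma^2) s). Integrating:
  E[<X>_t] = 1^2 * 5^2 * (exp((2*(1/5) + 1^2) t) - 1) / (2*(1/5) + 1^2)
           = 1^2 * 5^2 * (exp((7/5) t) - 1) / (7/5) = 125*exp(7*t/5)/7 - 125/7.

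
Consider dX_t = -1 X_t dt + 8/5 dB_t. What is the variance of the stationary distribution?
lim Var(X_t) = 32/25

The OU SDE dX = -theta X dt + sigma dB admits the integrating factor exp(theta t): d(exp(theta t) X_t) = sigma exp(theta t) dB_t. Integrating from 0 to t gives X_t = x_0 * exp(-theta t) + sigma * int_0^t exp(-theta (t-s)) dB_s for any initial x_0. The Itô integral has variance (by the Itô isometry) sigma^2 * int_0^t exp(-2 theta (t - s)) ds = sigma^2 * (1 - exp(-2 theta t)) / (2 theta), independent of x_0.
With theta = 1, sigma = 8/5:
  Var(X_t) = (8/5)^2 * (1 - exp(-2*1 t)) / (2 * 1) = 32/25 - 32*exp(-2*t)/25.
As t -> infinity, exp(-2*1 t) -> 0, so the stationary variance is sigma^2 / (2 theta) = 32/25.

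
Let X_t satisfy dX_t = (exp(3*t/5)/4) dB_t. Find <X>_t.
<X>_t = 5*exp(6*t/5)/96 - 5/96

For an Itô process dX_t = a(t) dt + b(t) dB_t, the quadratic variation is <X>_t = int_0^t b(s)^2 ds (the drift term does not contribute). Here b(s) = exp(3*s/5)/4, so
  b(s)^2 = exp(6*s/5)/16.
Integrating from 0 to t:
  <X>_t = int_0^t (exp(6*s/5)/16) ds = 5*exp(6*t/5)/96 - 5/96.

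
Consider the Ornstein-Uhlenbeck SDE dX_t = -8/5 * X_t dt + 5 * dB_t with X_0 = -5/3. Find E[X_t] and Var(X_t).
E[X_t] = -5*exp(-8*t/5)/3; Var(X_t) = 125/16 - 125*exp(-16*t/5)/16

The OU SDE dX = -theta X dt + sigma dB admits the integrating factor exp(theta t): d(exp(theta t) X_t) = sigma exp(theta t) dB_t. Integrating from 0 to t:
  X_t = x_0 * exp(-theta t) + sigma * int_0^t exp(-theta (t-s)) dB_s.
The Itô integral has mean 0 and (by the Itô isometry) variance sigma^2 * int_0^t exp(-2 theta (t - s)) ds = sigma^2 * (1 - exp(-2 theta t)) / (2 theta).
With theta = 8/5, sigma = 5, x_0 = -5/3:
  E[X_t] = -5/3 * exp(-8/5 t) = -5*exp(-8*t/5)/3
  Var(X_t) = (5)^2 * (1 - exp(-2*8/5 t)) / (2 * 8/5) = 125/16 - 125*exp(-16*t/5)/16.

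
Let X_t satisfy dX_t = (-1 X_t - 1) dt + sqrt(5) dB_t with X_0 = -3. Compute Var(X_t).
Var(X_t) = 5/2 - 5*exp(-2*t)/2

The variance V(t) = Var(X_t) satisfies V'(t) = 2 a V(t) + c^2 with V(0) = 0 (drift coefficient is linear in X, diffusion is constant). With a = -1, c = sqrt(5), the solution is
  V(t) = (c^2 / (2 a)) * (exp(2 a t) - 1)
       = (sqrt(5)^2 / (2*(-1))) * (exp((-2) t) - 1)
       = 5/2 - 5*exp(-2*t)/2.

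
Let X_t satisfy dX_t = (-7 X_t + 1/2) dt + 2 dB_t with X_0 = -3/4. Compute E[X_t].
E[X_t] = 1/14 - 23*exp(-7*t)/28

Taking expectations and using E[dB_t] = 0, the mean m(t) = E[X_t] satisfies the ODE m'(t) = a m(t) + b with m(0) = x_0. With a = -7, b = 1/2, x_0 = -3/4, the solution is
  m(t) = x_0 * exp(a t) + (b/a) * (exp(a t) - 1)
       = (-3/4) * exp((-7) t) + ((1/2)/(-7)) * (exp((-7) t) - 1)
       = 1/14 - 23*exp(-7*t)/28.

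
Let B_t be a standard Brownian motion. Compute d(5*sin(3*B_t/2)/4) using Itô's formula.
d(5*sin(3*B_t/2)/4) = (-45*sin(3*B_t/2)/32) dt + (15*cos(3*B_t/2)/8) dB_t

Itô's formula for f(B_t) gives d f(B_t) = f'(B_t) dB_t + (1/2) f''(B_t) dt. Compute derivatives of f(x) = 5*sin(3*x/2)/4:
  f'(x)  = 15*cos(3*x/2)/8
  f''(x) = -45*sin(3*x/2)/16
Substitute x = B_t and multiply the f'' term by 1/2:
  drift     = (1/2) * (-45*sin(3*x/2)/16) evaluated at B_t = -45*sin(3*B_t/2)/32
  diffusion = (15*cos(3*x/2)/8) evaluated at B_t = 15*cos(3*B_t/2)/8
Therefore d(5*sin(3*B_t/2)/4) = (-45*sin(3*B_t/2)/32) dt + (15*cos(3*B_t/2)/8) dB_t.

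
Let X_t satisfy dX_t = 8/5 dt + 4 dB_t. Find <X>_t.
<X>_t = 16*t

For an Itô process dX_t = a(t) dt + b(t) dB_t, the quadratic variation is <X>_t = int_0^t b(s)^2 ds (the drift term does not contribute). Here b(s) = 4, so
  b(s)^2 = 16.
Integrating from 0 to t:
  <X>_t = int_0^t (16) ds = 16*t.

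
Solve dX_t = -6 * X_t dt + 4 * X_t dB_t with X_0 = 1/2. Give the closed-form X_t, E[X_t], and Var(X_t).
X_t = 1/2 * exp((-14) t + (4) B_t); E[X_t] = exp(-6*t)/2; Var(X_t) = (exp(16*t) - 1)*exp(-12*t)/4

For GBM dX = mu X dt + sigma X dB with X_0 = x_0, apply Itô to Y = log X: dY = (mu - sigma^2/2) dt + sigma dB, so Y_t = log(x_0) + (mu - sigma^2/2) t + sigma B_t and hence X_t = x_0 * exp((mu - sigma^2/2) t + sigma B_t).
With mu = -6, sigma = 4, x_0 = 1/2, this gives:
  X_t = 1/2 * exp((-14) * t + (4) * B_t).
Since sigma*B_t ~ Normal(0, sigma^2 t), E[exp(sigma*B_t)] = exp(sigma^2 t / 2); so E[X_t] = x_0 * exp((mu - sigma^2/2) t) * exp(sigma^2 t / 2) = x_0 * exp(mu t) = exp(-6*t)/2.
Var(X_t) = E[X_t^2] - (E[X_t])^2 = x_0^2 * exp(2 mu t) * (exp(sigma^2 t) - 1) = (exp(16*t) - 1)*exp(-12*t)/4.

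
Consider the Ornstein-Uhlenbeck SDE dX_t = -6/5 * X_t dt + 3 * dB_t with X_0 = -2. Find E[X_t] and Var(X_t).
E[X_t] = -2*exp(-6*t/5); Var(X_t) = 15/4 - 15*exp(-12*t/5)/4

The OU SDE dX = -theta X dt + sigma dB admits the integrating factor exp(theta t): d(exp(theta t) X_t) = sigma exp(theta t) dB_t. Integrating from 0 to t:
  X_t = x_0 * exp(-theta t) + sigma * int_0^t exp(-theta (t-s)) dB_s.
The Itô integral has mean 0 and (by the Itô isometry) variance sigma^2 * int_0^t exp(-2 theta (t - s)) ds = sigma^2 * (1 - exp(-2 theta t)) / (2 theta).
With theta = 6/5, sigma = 3, x_0 = -2:
  E[X_t] = -2 * exp(-6/5 t) = -2*exp(-6*t/5)
  Var(X_t) = (3)^2 * (1 - exp(-2*6/5 t)) / (2 * 6/5) = 15/4 - 15*exp(-12*t/5)/4.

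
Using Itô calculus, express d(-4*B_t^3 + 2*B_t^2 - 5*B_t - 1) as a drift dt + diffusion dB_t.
d(-4*B_t^3 + 2*B_t^2 - 5*B_t - 1) = (2 - 12*B_t) dt + (-12*B_t^2 + 4*B_t - 5) dB_t

Itô's formula for f(B_t) gives d f(B_t) = f'(B_t) dB_t + (1/2) f''(B_t) dt. Compute derivatives of f(x) = -4*x^3 + 2*x^2 - 5*x - 1:
  f'(x)  = -12*x^2 + 4*x - 5
  f''(x) = 4 - 24*x
Substitute x = B_t and multiply the f'' term by 1/2:
  drift     = (1/2) * (4 - 24*x) evaluated at B_t = 2 - 12*B_t
  diffusion = (-12*x^2 + 4*x - 5) evaluated at B_t = -12*B_t^2 + 4*B_t - 5
Therefore d(-4*B_t^3 + 2*B_t^2 - 5*B_t - 1) = (2 - 12*B_t) dt + (-12*B_t^2 + 4*B_t - 5) dB_t.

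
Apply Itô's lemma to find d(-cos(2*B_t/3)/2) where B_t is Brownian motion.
d(-cos(2*B_t/3)/2) = (cos(2*B_t/3)/9) dt + (sin(2*B_t/3)/3) dB_t

Itô's formula for f(B_t) gives d f(B_t) = f'(B_t) dB_t + (1/2) f''(B_t) dt. Compute derivatives of f(x) = -cos(2*x/3)/2:
  f'(x)  = sin(2*x/3)/3
  f''(x) = 2*cos(2*x/3)/9
Substitute x = B_t and multiply the f'' term by 1/2:
  drift     = (1/2) * (2*cos(2*x/3)/9) evaluated at B_t = cos(2*B_t/3)/9
  diffusion = (sin(2*x/3)/3) evaluated at B_t = sin(2*B_t/3)/3
Therefore d(-cos(2*B_t/3)/2) = (cos(2*B_t/3)/9) dt + (sin(2*B_t/3)/3) dB_t.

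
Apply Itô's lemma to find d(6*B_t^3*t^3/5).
d(6*B_t^3*t^3/5) = (18*B_t*t^2*(B_t^2 + t)/5) dt + (18*B_t^2*t^3/5) dB_t

Itô's formula for f(t, x): d f(t, B_t) = (f_t + (1/2) f_xx) dt + f_x dB_t. Compute partials of f(t, x) = 6*t^3*x^3/5:
  f_t(t,x)  = 18*t^2*x^3/5
  f_x(t,x)  = 18*t^3*x^2/5
  f_xx(t,x) = 36*t^3*x/5
Assemble drift = f_t + (1/2) f_xx = 18*t^2*x*(t + x^2)/5 and diffusion = f_x = 18*t^3*x^2/5. Substituting x = B_t:
  d(6*B_t^3*t^3/5) = (18*B_t*t^2*(B_t^2 + t)/5) dt + (18*B_t^2*t^3/5) dB_t.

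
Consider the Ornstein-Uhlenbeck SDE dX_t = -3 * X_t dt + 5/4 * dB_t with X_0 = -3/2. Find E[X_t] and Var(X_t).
E[X_t] = -3*exp(-3*t)/2; Var(X_t) = 25/96 - 25*exp(-6*t)/96

The OU SDE dX = -theta X dt + sigma dB admits the integrating factor exp(theta t): d(exp(theta t) X_t) = sigma exp(theta t) dB_t. Integrating from 0 to t:
  X_t = x_0 * exp(-theta t) + sigma * int_0^t exp(-theta (t-s)) dB_s.
The Itô integral has mean 0 and (by the Itô isometry) variance sigma^2 * int_0^t exp(-2 theta (t - s)) ds = sigma^2 * (1 - exp(-2 theta t)) / (2 theta).
With theta = 3, sigma = 5/4, x_0 = -3/2:
  E[X_t] = -3/2 * exp(-3 t) = -3*exp(-3*t)/2
  Var(X_t) = (5/4)^2 * (1 - exp(-2*3 t)) / (2 * 3) = 25/96 - 25*exp(-6*t)/96.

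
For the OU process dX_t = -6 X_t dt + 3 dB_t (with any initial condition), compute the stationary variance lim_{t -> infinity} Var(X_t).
lim Var(X_t) = 3/4

The OU SDE dX = -theta X dt + sigma dB admits the integrating factor exp(theta t): d(exp(theta t) X_t) = sigma exp(theta t) dB_t. Integrating from 0 to t gives X_t = x_0 * exp(-theta t) + sigma * int_0^t exp(-theta (t-s)) dB_s for any initial x_0. The Itô integral has variance (by the Itô isometry) sigma^2 * int_0^t exp(-2 theta (t - s)) ds = sigma^2 * (1 - exp(-2 theta t)) / (2 theta), independent of x_0.
With theta = 6, sigma = 3:
  Var(X_t) = (3)^2 * (1 - exp(-2*6 t)) / (2 * 6) = 3/4 - 3*exp(-12*t)/4.
As t -> infinity, exp(-2*6 t) -> 0, so the stationary variance is sigma^2 / (2 theta) = 3/4.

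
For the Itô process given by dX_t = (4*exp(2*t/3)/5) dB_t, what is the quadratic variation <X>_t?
<X>_t = 12*exp(4*t/3)/25 - 12/25

For an Itô process dX_t = a(t) dt + b(t) dB_t, the quadratic variation is <X>_t = int_0^t b(s)^2 ds (the drift term does not contribute). Here b(s) = 4*exp(2*s/3)/5, so
  b(s)^2 = 16*exp(4*s/3)/25.
Integrating from 0 to t:
  <X>_t = int_0^t (16*exp(4*s/3)/25) ds = 12*exp(4*t/3)/25 - 12/25.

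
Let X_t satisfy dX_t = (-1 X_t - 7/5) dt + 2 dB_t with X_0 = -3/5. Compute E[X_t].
E[X_t] = -7/5 + 4*exp(-t)/5

Taking expectations and using E[dB_t] = 0, the mean m(t) = E[X_t] satisfies the ODE m'(t) = a m(t) + b with m(0) = x_0. With a = -1, b = -7/5, x_0 = -3/5, the solution is
  m(t) = x_0 * exp(a t) + (b/a) * (exp(a t) - 1)
       = (-3/5) * exp((-1) t) + ((-7/5)/(-1)) * (exp((-1) t) - 1)
       = -7/5 + 4*exp(-t)/5.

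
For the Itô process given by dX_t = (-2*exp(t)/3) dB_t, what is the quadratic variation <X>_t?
<X>_t = 2*exp(2*t)/9 - 2/9

For an Itô process dX_t = a(t) dt + b(t) dB_t, the quadratic variation is <X>_t = int_0^t b(s)^2 ds (the drift term does not contribute). Here b(s) = -2*exp(s)/3, so
  b(s)^2 = 4*exp(2*s)/9.
Integrating from 0 to t:
  <X>_t = int_0^t (4*exp(2*s)/9) ds = 2*exp(2*t)/9 - 2/9.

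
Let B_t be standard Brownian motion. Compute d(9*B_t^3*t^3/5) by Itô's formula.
d(9*B_t^3*t^3/5) = (27*B_t*t^2*(B_t^2 + t)/5) dt + (27*B_t^2*t^3/5) dB_t

Itô's formula for f(t, x): d f(t, B_t) = (f_t + (1/2) f_xx) dt + f_x dB_t. Compute partials of f(t, x) = 9*t^3*x^3/5:
  f_t(t,x)  = 27*t^2*x^3/5
  f_x(t,x)  = 27*t^3*x^2/5
  f_xx(t,x) = 54*t^3*x/5
Assemble drift = f_t + (1/2) f_xx = 27*t^2*x*(t + x^2)/5 and diffusion = f_x = 27*t^3*x^2/5. Substituting x = B_t:
  d(9*B_t^3*t^3/5) = (27*B_t*t^2*(B_t^2 + t)/5) dt + (27*B_t^2*t^3/5) dB_t.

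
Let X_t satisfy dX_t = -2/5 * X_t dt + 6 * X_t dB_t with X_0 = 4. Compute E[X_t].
E[X_t] = 4*exp(-2*t/5)

For GBM dX = mu X dt + sigma X dB with X_0 = x_0, apply Itô to Y = log X: dY = (mu - sigma^2/2) dt + sigma dB, so Y_t = log(x_0) + (mu - sigma^2/2) t + sigma B_t and hence X_t = x_0 * exp((mu - sigma^2/2) t + sigma B_t).
With mu = -2/5, sigma = 6, x_0 = 4, this gives:
  X_t = 4 * exp((-92/5) * t + (6) * B_t).
Since sigma*B_t ~ Normal(0, sigma^2 t), E[exp(sigma*B_t)] = exp(sigma^2 t / 2); so E[X_t] = x_0 * exp((mu - sigma^2/2) t) * exp(sigma^2 t / 2) = x_0 * exp(mu t) = 4*exp(-2*t/5).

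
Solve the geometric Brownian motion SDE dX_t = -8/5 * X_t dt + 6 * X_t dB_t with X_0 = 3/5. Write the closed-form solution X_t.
X_t = 3/5 * exp((-98/5) * t + (6) * B_t)

For GBM dX = mu X dt + sigma X dB with X_0 = x_0, apply Itô to Y = log X: dY = (mu - sigma^2/2) dt + sigma dB, so Y_t = log(x_0) + (mu - sigma^2/2) t + sigma B_t and hence X_t = x_0 * exp((mu - sigma^2/2) t + sigma B_t).
With mu = -8/5, sigma = 6, x_0 = 3/5, this gives:
  X_t = 3/5 * exp((-98/5) * t + (6) * B_t).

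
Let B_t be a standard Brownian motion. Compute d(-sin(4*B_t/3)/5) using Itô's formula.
d(-sin(4*B_t/3)/5) = (8*sin(4*B_t/3)/45) dt + (-4*cos(4*B_t/3)/15) dB_t

Itô's formula for f(B_t) gives d f(B_t) = f'(B_t) dB_t + (1/2) f''(B_t) dt. Compute derivatives of f(x) = -sin(4*x/3)/5:
  f'(x)  = -4*cos(4*x/3)/15
  f''(x) = 16*sin(4*x/3)/45
Substitute x = B_t and multiply the f'' term by 1/2:
  drift     = (1/2) * (16*sin(4*x/3)/45) evaluated at B_t = 8*sin(4*B_t/3)/45
  diffusion = (-4*cos(4*x/3)/15) evaluated at B_t = -4*cos(4*B_t/3)/15
Therefore d(-sin(4*B_t/3)/5) = (8*sin(4*B_t/3)/45) dt + (-4*cos(4*B_t/3)/15) dB_t.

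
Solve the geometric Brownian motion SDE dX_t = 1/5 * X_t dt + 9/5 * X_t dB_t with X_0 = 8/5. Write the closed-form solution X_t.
X_t = 8/5 * exp((-71/50) * t + (9/5) * B_t)

For GBM dX = mu X dt + sigma X dB with X_0 = x_0, apply Itô to Y = log X: dY = (mu - sigma^2/2) dt + sigma dB, so Y_t = log(x_0) + (mu - sigma^2/2) t + sigma B_t and hence X_t = x_0 * exp((mu - sigma^2/2) t + sigma B_t).
With mu = 1/5, sigma = 9/5, x_0 = 8/5, this gives:
  X_t = 8/5 * exp((-71/50) * t + (9/5) * B_t).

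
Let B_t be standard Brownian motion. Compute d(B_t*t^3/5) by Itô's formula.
d(B_t*t^3/5) = (3*B_t*t^2/5) dt + (t^3/5) dB_t

Itô's formula for f(t, x): d f(t, B_t) = (f_t + (1/2) f_xx) dt + f_x dB_t. Compute partials of f(t, x) = t^3*x/5:
  f_t(t,x)  = 3*t^2*x/5
  f_x(t,x)  = t^3/5
  f_xx(t,x) = 0
Assemble drift = f_t + (1/2) f_xx = 3*t^2*x/5 and diffusion = f_x = t^3/5. Substituting x = B_t:
  d(B_t*t^3/5) = (3*B_t*t^2/5) dt + (t^3/5) dB_t.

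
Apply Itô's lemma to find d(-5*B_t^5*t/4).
d(-5*B_t^5*t/4) = (5*B_t^3*(-B_t^2 - 10*t)/4) dt + (-25*B_t^4*t/4) dB_t

Itô's formula for f(t, x): d f(t, B_t) = (f_t + (1/2) f_xx) dt + f_x dB_t. Compute partials of f(t, x) = -5*t*x^5/4:
  f_t(t,x)  = -5*x^5/4
  f_x(t,x)  = -25*t*x^4/4
  f_xx(t,x) = -25*t*x^3
Assemble drift = f_t + (1/2) f_xx = 5*x^3*(-10*t - x^2)/4 and diffusion = f_x = -25*t*x^4/4. Substituting x = B_t:
  d(-5*B_t^5*t/4) = (5*B_t^3*(-B_t^2 - 10*t)/4) dt + (-25*B_t^4*t/4) dB_t.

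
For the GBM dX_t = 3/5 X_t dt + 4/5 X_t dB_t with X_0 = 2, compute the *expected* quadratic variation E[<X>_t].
E[<X>_t] = 32*exp(46*t/25)/23 - 32/23

<X>_t = int_0^t ((4/5) * X_s)^2 ds. Taking expectation inside the integral: E[<X>_t] = (4/5)^2 * int_0^t E[X_s^2] ds. For GBM, E[X_s^2] = x_0^2 * exp((2 mu + sigma^2) s). Integrating:
  E[<X>_t] = (4/5)^2 * 2^2 * (exp((2*(3/5) + (4/5)^2) t) - 1) / (2*(3/5) + (4/5)^2)
           = (4/5)^2 * 2^2 * (exp((46/25) t) - 1) / (46/25) = 32*exp(46*t/25)/23 - 32/23.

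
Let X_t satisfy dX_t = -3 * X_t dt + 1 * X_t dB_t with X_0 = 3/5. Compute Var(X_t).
Var(X_t) = (9*exp(t) - 9)*exp(-6*t)/25

For GBM dX = mu X dt + sigma X dB with X_0 = x_0, apply Itô to Y = log X: dY = (mu - sigma^2/2) dt + sigma dB, so Y_t = log(x_0) + (mu - sigma^2/2) t + sigma B_t and hence X_t = x_0 * exp((mu - sigma^2/2) t + sigma B_t).
With mu = -3, sigma = 1, x_0 = 3/5, this gives:
  X_t = 3/5 * exp((-7/2) * t + (1) * B_t).
Since sigma*B_t ~ Normal(0, sigma^2 t), E[exp(sigma*B_t)] = exp(sigma^2 t / 2); so E[X_t] = x_0 * exp((mu - sigma^2/2) t) * exp(sigma^2 t / 2) = x_0 * exp(mu t) = 3*exp(-3*t)/5.
Var(X_t) = E[X_t^2] - (E[X_t])^2 = x_0^2 * exp(2 mu t) * (exp(sigma^2 t) - 1) = (9*exp(t) - 9)*exp(-6*t)/25.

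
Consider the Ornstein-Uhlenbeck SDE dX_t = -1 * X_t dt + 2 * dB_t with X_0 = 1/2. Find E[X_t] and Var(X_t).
E[X_t] = exp(-t)/2; Var(X_t) = 2 - 2*exp(-2*t)

The OU SDE dX = -theta X dt + sigma dB admits the integrating factor exp(theta t): d(exp(theta t) X_t) = sigma exp(theta t) dB_t. Integrating from 0 to t:
  X_t = x_0 * exp(-theta t) + sigma * int_0^t exp(-theta (t-s)) dB_s.
The Itô integral has mean 0 and (by the Itô isometry) variance sigma^2 * int_0^t exp(-2 theta (t - s)) ds = sigma^2 * (1 - exp(-2 theta t)) / (2 theta).
With theta = 1, sigma = 2, x_0 = 1/2:
  E[X_t] = 1/2 * exp(-1 t) = exp(-t)/2
  Var(X_t) = (2)^2 * (1 - exp(-2*1 t)) / (2 * 1) = 2 - 2*exp(-2*t).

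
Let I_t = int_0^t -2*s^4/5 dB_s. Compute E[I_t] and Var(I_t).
E[I_t] = 0; Var(I_t) = 4*t^9/225

The Itô integral of a deterministic integrand f(s) has mean 0 because each increment f(s) * (B_{s+ds} - B_s) has mean 0. By the Itô isometry:
  Var( int_0^t f(s) dB_s ) = E[ (int_0^t f(s) dB_s)^2 ] = int_0^t f(s)^2 ds.
Here f(s) = -2*s^4/5, so f(s)^2 = 4*s^8/25. Integrate:
  int_0^t (4*s^8/25) ds = 4*t^9/225.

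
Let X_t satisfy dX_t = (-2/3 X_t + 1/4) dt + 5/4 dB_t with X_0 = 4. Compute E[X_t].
E[X_t] = 3/8 + 29*exp(-2*t/3)/8

Taking expectations and using E[dB_t] = 0, the mean m(t) = E[X_t] satisfies the ODE m'(t) = a m(t) + b with m(0) = x_0. With a = -2/3, b = 1/4, x_0 = 4, the solution is
  m(t) = x_0 * exp(a t) + (b/a) * (exp(a t) - 1)
       = 4 * exp((-2/3) t) + ((1/4)/(-2/3)) * (exp((-2/3) t) - 1)
       = 3/8 + 29*exp(-2*t/3)/8.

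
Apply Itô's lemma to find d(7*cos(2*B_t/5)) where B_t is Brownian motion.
d(7*cos(2*B_t/5)) = (-14*cos(2*B_t/5)/25) dt + (-14*sin(2*B_t/5)/5) dB_t

Itô's formula for f(B_t) gives d f(B_t) = f'(B_t) dB_t + (1/2) f''(B_t) dt. Compute derivatives of f(x) = 7*cos(2*x/5):
  f'(x)  = -14*sin(2*x/5)/5
  f''(x) = -28*cos(2*x/5)/25
Substitute x = B_t and multiply the f'' term by 1/2:
  drift     = (1/2) * (-28*cos(2*x/5)/25) evaluated at B_t = -14*cos(2*B_t/5)/25
  diffusion = (-14*sin(2*x/5)/5) evaluated at B_t = -14*sin(2*B_t/5)/5
Therefore d(7*cos(2*B_t/5)) = (-14*cos(2*B_t/5)/25) dt + (-14*sin(2*B_t/5)/5) dB_t.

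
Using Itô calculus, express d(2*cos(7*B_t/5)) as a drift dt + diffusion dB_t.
d(2*cos(7*B_t/5)) = (-49*cos(7*B_t/5)/25) dt + (-14*sin(7*B_t/5)/5) dB_t

Itô's formula for f(B_t) gives d f(B_t) = f'(B_t) dB_t + (1/2) f''(B_t) dt. Compute derivatives of f(x) = 2*cos(7*x/5):
  f'(x)  = -14*sin(7*x/5)/5
  f''(x) = -98*cos(7*x/5)/25
Substitute x = B_t and multiply the f'' term by 1/2:
  drift     = (1/2) * (-98*cos(7*x/5)/25) evaluated at B_t = -49*cos(7*B_t/5)/25
  diffusion = (-14*sin(7*x/5)/5) evaluated at B_t = -14*sin(7*B_t/5)/5
Therefore d(2*cos(7*B_t/5)) = (-49*cos(7*B_t/5)/25) dt + (-14*sin(7*B_t/5)/5) dB_t.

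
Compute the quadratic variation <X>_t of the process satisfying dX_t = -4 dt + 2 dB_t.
<X>_t = 4*t

For an Itô process dX_t = a(t) dt + b(t) dB_t, the quadratic variation is <X>_t = int_0^t b(s)^2 ds (the drift term does not contribute). Here b(s) = 2, so
  b(s)^2 = 4.
Integrating from 0 to t:
  <X>_t = int_0^t (4) ds = 4*t.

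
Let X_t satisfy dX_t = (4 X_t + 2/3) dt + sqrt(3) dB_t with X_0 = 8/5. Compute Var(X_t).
Var(X_t) = 3*exp(8*t)/8 - 3/8

The variance V(t) = Var(X_t) satisfies V'(t) = 2 a V(t) + c^2 with V(0) = 0 (drift coefficient is linear in X, diffusion is constant). With a = 4, c = sqrt(3), the solution is
  V(t) = (c^2 / (2 a)) * (exp(2 a t) - 1)
       = (sqrt(3)^2 / (2*4)) * (exp(8 t) - 1)
       = 3*exp(8*t)/8 - 3/8.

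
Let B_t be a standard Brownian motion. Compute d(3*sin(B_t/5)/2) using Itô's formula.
d(3*sin(B_t/5)/2) = (-3*sin(B_t/5)/100) dt + (3*cos(B_t/5)/10) dB_t

Itô's formula for f(B_t) gives d f(B_t) = f'(B_t) dB_t + (1/2) f''(B_t) dt. Compute derivatives of f(x) = 3*sin(x/5)/2:
  f'(x)  = 3*cos(x/5)/10
  f''(x) = -3*sin(x/5)/50
Substitute x = B_t and multiply the f'' term by 1/2:
  drift     = (1/2) * (-3*sin(x/5)/50) evaluated at B_t = -3*sin(B_t/5)/100
  diffusion = (3*cos(x/5)/10) evaluated at B_t = 3*cos(B_t/5)/10
Therefore d(3*sin(B_t/5)/2) = (-3*sin(B_t/5)/100) dt + (3*cos(B_t/5)/10) dB_t.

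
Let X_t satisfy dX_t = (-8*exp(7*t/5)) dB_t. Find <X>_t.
<X>_t = 160*exp(14*t/5)/7 - 160/7

For an Itô process dX_t = a(t) dt + b(t) dB_t, the quadratic variation is <X>_t = int_0^t b(s)^2 ds (the drift term does not contribute). Here b(s) = -8*exp(7*s/5), so
  b(s)^2 = 64*exp(14*s/5).
Integrating from 0 to t:
  <X>_t = int_0^t (64*exp(14*s/5)) ds = 160*exp(14*t/5)/7 - 160/7.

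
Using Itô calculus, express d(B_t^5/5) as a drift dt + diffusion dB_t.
d(B_t^5/5) = (2*B_t^3) dt + (B_t^4) dB_t

Itô's formula for f(B_t) gives d f(B_t) = f'(B_t) dB_t + (1/2) f''(B_t) dt. Compute derivatives of f(x) = x^5/5:
  f'(x)  = x^4
  f''(x) = 4*x^3
Substitute x = B_t and multiply the f'' term by 1/2:
  drift     = (1/2) * (4*x^3) evaluated at B_t = 2*B_t^3
  diffusion = (x^4) evaluated at B_t = B_t^4
Therefore d(B_t^5/5) = (2*B_t^3) dt + (B_t^4) dB_t.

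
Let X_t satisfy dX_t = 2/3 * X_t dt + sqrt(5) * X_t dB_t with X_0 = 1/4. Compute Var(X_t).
Var(X_t) = (exp(5*t) - 1)*exp(4*t/3)/16

For GBM dX = mu X dt + sigma X dB with X_0 = x_0, apply Itô to Y = log X: dY = (mu - sigma^2/2) dt + sigma dB, so Y_t = log(x_0) + (mu - sigma^2/2) t + sigma B_t and hence X_t = x_0 * exp((mu - sigma^2/2) t + sigma B_t).
With mu = 2/3, sigma = sqrt(5), x_0 = 1/4, this gives:
  X_t = 1/4 * exp((-11/6) * t + (sqrt(5)) * B_t).
Since sigma*B_t ~ Normal(0, sigma^2 t), E[exp(sigma*B_t)] = exp(sigma^2 t / 2); so E[X_t] = x_0 * exp((mu - sigma^2/2) t) * exp(sigma^2 t / 2) = x_0 * exp(mu t) = exp(2*t/3)/4.
Var(X_t) = E[X_t^2] - (E[X_t])^2 = x_0^2 * exp(2 mu t) * (exp(sigma^2 t) - 1) = (exp(5*t) - 1)*exp(4*t/3)/16.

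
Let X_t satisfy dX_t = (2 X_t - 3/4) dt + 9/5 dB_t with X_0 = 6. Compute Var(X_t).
Var(X_t) = 81*exp(4*t)/100 - 81/100

The variance V(t) = Var(X_t) satisfies V'(t) = 2 a V(t) + c^2 with V(0) = 0 (drift coefficient is linear in X, diffusion is constant). With a = 2, c = 9/5, the solution is
  V(t) = (c^2 / (2 a)) * (exp(2 a t) - 1)
       = ((9/5)^2 / (2*2)) * (exp(4 t) - 1)
       = 81*exp(4*t)/100 - 81/100.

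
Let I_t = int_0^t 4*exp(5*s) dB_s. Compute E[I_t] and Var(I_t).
E[I_t] = 0; Var(I_t) = 8*exp(10*t)/5 - 8/5

The Itô integral of a deterministic integrand f(s) has mean 0 because each increment f(s) * (B_{s+ds} - B_s) has mean 0. By the Itô isometry:
  Var( int_0^t f(s) dB_s ) = E[ (int_0^t f(s) dB_s)^2 ] = int_0^t f(s)^2 ds.
Here f(s) = 4*exp(5*s), so f(s)^2 = 16*exp(10*s). Integrate:
  int_0^t (16*exp(10*s)) ds = 8*exp(10*t)/5 - 8/5.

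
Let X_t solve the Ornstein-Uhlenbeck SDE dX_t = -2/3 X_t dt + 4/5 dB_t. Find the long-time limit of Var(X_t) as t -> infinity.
lim Var(X_t) = 12/25

The OU SDE dX = -theta X dt + sigma dB admits the integrating factor exp(theta t): d(exp(theta t) X_t) = sigma exp(theta t) dB_t. Integrating from 0 to t gives X_t = x_0 * exp(-theta t) + sigma * int_0^t exp(-theta (t-s)) dB_s for any initial x_0. The Itô integral has variance (by the Itô isometry) sigma^2 * int_0^t exp(-2 theta (t - s)) ds = sigma^2 * (1 - exp(-2 theta t)) / (2 theta), independent of x_0.
With theta = 2/3, sigma = 4/5:
  Var(X_t) = (4/5)^2 * (1 - exp(-2*2/3 t)) / (2 * 2/3) = 12/25 - 12*exp(-4*t/3)/25.
As t -> infinity, exp(-2*2/3 t) -> 0, so the stationary variance is sigma^2 / (2 theta) = 12/25.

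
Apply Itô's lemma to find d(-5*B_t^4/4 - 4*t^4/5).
d(-5*B_t^4/4 - 4*t^4/5) = (-15*B_t^2/2 - 16*t^3/5) dt + (-5*B_t^3) dB_t

Itô's formula for f(t, x): d f(t, B_t) = (f_t + (1/2) f_xx) dt + f_x dB_t. Compute partials of f(t, x) = -4*t^4/5 - 5*x^4/4:
  f_t(t,x)  = -16*t^3/5
  f_x(t,x)  = -5*x^3
  f_xx(t,x) = -15*x^2
Assemble drift = f_t + (1/2) f_xx = -16*t^3/5 - 15*x^2/2 and diffusion = f_x = -5*x^3. Substituting x = B_t:
  d(-5*B_t^4/4 - 4*t^4/5) = (-15*B_t^2/2 - 16*t^3/5) dt + (-5*B_t^3) dB_t.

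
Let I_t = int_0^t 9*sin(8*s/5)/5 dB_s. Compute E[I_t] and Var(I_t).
E[I_t] = 0; Var(I_t) = 81*t/50 - 81*sin(8*t/5)*cos(8*t/5)/80

The Itô integral of a deterministic integrand f(s) has mean 0 because each increment f(s) * (B_{s+ds} - B_s) has mean 0. By the Itô isometry:
  Var( int_0^t f(s) dB_s ) = E[ (int_0^t f(s) dB_s)^2 ] = int_0^t f(s)^2 ds.
Here f(s) = 9*sin(8*s/5)/5, so f(s)^2 = 81*sin(8*s/5)^2/25. Integrate:
  int_0^t (81*sin(8*s/5)^2/25) ds = 81*t/50 - 81*sin(8*t/5)*cos(8*t/5)/80.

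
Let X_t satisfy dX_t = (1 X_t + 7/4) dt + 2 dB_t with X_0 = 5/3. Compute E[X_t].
E[X_t] = 41*exp(t)/12 - 7/4

Taking expectations and using E[dB_t] = 0, the mean m(t) = E[X_t] satisfies the ODE m'(t) = a m(t) + b with m(0) = x_0. With a = 1, b = 7/4, x_0 = 5/3, the solution is
  m(t) = x_0 * exp(a t) + (b/a) * (exp(a t) - 1)
       = (5/3) * exp(1 t) + ((7/4)/1) * (exp(1 t) - 1)
       = 41*exp(t)/12 - 7/4.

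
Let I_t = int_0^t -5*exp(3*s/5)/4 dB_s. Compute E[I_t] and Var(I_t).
E[I_t] = 0; Var(I_t) = 125*exp(6*t/5)/96 - 125/96

The Itô integral of a deterministic integrand f(s) has mean 0 because each increment f(s) * (B_{s+ds} - B_s) has mean 0. By the Itô isometry:
  Var( int_0^t f(s) dB_s ) = E[ (int_0^t f(s) dB_s)^2 ] = int_0^t f(s)^2 ds.
Here f(s) = -5*exp(3*s/5)/4, so f(s)^2 = 25*exp(6*s/5)/16. Integrate:
  int_0^t (25*exp(6*s/5)/16) ds = 125*exp(6*t/5)/96 - 125/96.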